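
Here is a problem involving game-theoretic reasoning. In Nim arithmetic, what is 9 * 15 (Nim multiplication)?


Nim multiplication is bilinear over XOR: (u XOR v) * w = (u*w) XOR (v*w).
So we split each operand into its bit components and XOR the pairwise Nim products.
9 = 1 + 8 (as XOR of powers of 2).
15 = 1 + 2 + 4 + 8 (as XOR of powers of 2).
Using the standard Nim-product table on single bits:
  2*2 = 3,   2*4 = 8,   2*8 = 12,
  4*4 = 6,   4*8 = 11,  8*8 = 13,
and  1*x = x (identity), k*l = l*k (commutative).
Pairwise Nim products:
  1 * 1 = 1
  1 * 2 = 2
  1 * 4 = 4
  1 * 8 = 8
  8 * 1 = 8
  8 * 2 = 12
  8 * 4 = 11
  8 * 8 = 13
XOR them: 1 XOR 2 XOR 4 XOR 8 XOR 8 XOR 12 XOR 11 XOR 13 = 13.
Result: 9 * 15 = 13 (in Nim).

13


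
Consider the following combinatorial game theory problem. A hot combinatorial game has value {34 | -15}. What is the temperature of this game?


The game is {34 | -15}, a switch {a | b} with numbers a > b.
Cooling {a | b} by t gives {a - t | b + t}, which stops being hot when a - t = b + t, i.e. at t = (a - b)/2. So the temperature of a switch is (a - b)/2.
Temperature = (Left option - Right option) / 2
= (34 - (-15)) / 2
= 49 / 2
= 49/2

49/2


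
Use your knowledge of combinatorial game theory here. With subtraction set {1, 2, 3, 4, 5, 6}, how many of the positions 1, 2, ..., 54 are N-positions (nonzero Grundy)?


Subtraction set S = {1, 2, 3, 4, 5, 6}, so G(n) = n mod 7.
G(n) = 0 when n is a multiple of 7.
Multiples of 7 in [1, 54]: 7
N-positions (nonzero Grundy) = 54 - 7 = 47

47


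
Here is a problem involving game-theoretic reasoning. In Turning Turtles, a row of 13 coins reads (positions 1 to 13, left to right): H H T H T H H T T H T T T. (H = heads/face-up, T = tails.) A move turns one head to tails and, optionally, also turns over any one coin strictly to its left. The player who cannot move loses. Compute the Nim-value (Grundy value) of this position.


Coins: H H T H T H H T T H T T T
Key fact: a single head at position k behaves exactly like a Nim heap of size k (turning it to T and optionally flipping a coin at j < k corresponds to moving the heap from k to j, or to 0), and heads combine as a disjunctive sum (two heads at the same place would cancel, matching j XOR j = 0). So the Nim-value is the XOR of the 1-indexed positions of the heads.
Face-up positions (1-indexed): [1, 2, 4, 6, 7, 10]
XOR 0 with 1: 0 XOR 1 = 1
XOR 1 with 2: 1 XOR 2 = 3
XOR 3 with 4: 3 XOR 4 = 7
XOR 7 with 6: 7 XOR 6 = 1
XOR 1 with 7: 1 XOR 7 = 6
XOR 6 with 10: 6 XOR 10 = 12
Nim-value = 12

12


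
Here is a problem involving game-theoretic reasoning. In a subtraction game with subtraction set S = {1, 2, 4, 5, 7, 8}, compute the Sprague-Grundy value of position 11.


The subtraction set is S = {1, 2, 4, 5, 7, 8}.
G(k) = mex{ G(k - s) : s in S, s <= k }. We compute iteratively: G(0) = 0.
G(1) = mex({0}) = 1
G(2) = mex({0, 1}) = 2
G(3) = mex({1, 2}) = 0
G(4) = mex({0, 2}) = 1
G(5) = mex({0, 1}) = 2
G(6) = mex({1, 2}) = 0
G(7) = mex({0, 2}) = 1
G(8) = mex({0, 1}) = 2
G(9) = mex({1, 2}) = 0
G(10) = mex({0, 2}) = 1
Observe that G(3)..G(10) = 0, 1, 2, 0, 1, 2, 0, 1 repeats G(0)..G(7) = 0, 1, 2, 0, 1, 2, 0, 1.
For k >= max(S) = 8, G(k) is determined by the previous 8 values G(k-8)..G(k-1); a window of 8 consecutive values has recurred shifted by 3, so by induction G(k + 3) = G(k) for all k >= 0: the sequence is periodic from the start with period 3.
One period: G(0..2) = 0, 1, 2.
11 mod 3 = 2, so G(11) = G(2) = 2.

2


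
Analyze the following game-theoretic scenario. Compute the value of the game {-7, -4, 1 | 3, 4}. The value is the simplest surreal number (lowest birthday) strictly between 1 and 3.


Left options: {-7, -4, 1}, max = 1
Right options: {3, 4}, min = 3
All options are numbers and max(Left) < min(Right), so by the simplicity theorem the value is the simplest (earliest-born) number strictly between 1 and 3.
The only integer strictly between 1 and 3 is 2.
No non-integer in the interval can be simpler: if x is a non-integer in the interval, then floor(x) or ceil(x) also lies in the interval (the interval contains an integer), and both are proper prefixes of x's sign expansion, i.e. born earlier. So the game value is 2.
Game value = 2

2


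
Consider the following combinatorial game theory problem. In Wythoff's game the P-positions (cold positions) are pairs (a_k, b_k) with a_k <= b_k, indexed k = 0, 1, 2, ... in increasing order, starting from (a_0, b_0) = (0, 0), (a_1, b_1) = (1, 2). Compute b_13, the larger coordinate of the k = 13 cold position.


By Wythoff's theorem, a_k = floor(k * phi) and b_k = floor(k * phi^2) = a_k + k, where phi = (1 + sqrt(5))/2 is the golden ratio.
phi = (1 + sqrt(5))/2 = 1.618034
phi^2 = phi + 1 = 2.618034
k = 13
k * phi^2 = 13 * 2.618034 = 34.034442
b_13 = floor(k * phi^2) = 34 (check: a_13 + k = 21 + 13 = 34)

34


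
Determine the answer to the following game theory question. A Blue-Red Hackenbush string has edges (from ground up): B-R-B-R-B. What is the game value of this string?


Edges (from ground): B-R-B-R-B
By Berlekamp's sign-expansion rule, a Blue-Red Hackenbush stalk has the value of the surreal number whose sign sequence is the edge sequence with B -> + and R -> -.
Sign sequence: +-+-+
Trace the sign expansion in the surreal number tree, starting from 0:
Edge 1: B (sign +) -> bounds (0, +inf), value = 1
Edge 2: R (sign -) -> bounds (0, 1), value = 1/2
Edge 3: B (sign +) -> bounds (1/2, 1), value = 3/4
Edge 4: R (sign -) -> bounds (1/2, 3/4), value = 5/8
Edge 5: B (sign +) -> bounds (5/8, 3/4), value = 11/16
Game value = 11/16

11/16


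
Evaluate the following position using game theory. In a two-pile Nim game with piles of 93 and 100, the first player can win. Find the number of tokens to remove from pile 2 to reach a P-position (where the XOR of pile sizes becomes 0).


Piles: 93 and 100
Current XOR: 93 XOR 100 = 57 (non-zero, so this is an N-position).
To make the XOR zero, we need to find a move that balances the piles.
For pile 2 (size 100): target = 100 XOR 57 = 93
We reduce pile 2 from 100 to 93.
Tokens removed: 100 - 93 = 7
Verification: 93 XOR 93 = 0

7


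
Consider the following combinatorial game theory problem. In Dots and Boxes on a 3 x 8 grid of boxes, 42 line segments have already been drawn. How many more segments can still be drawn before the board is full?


Grid: 3 x 8 boxes, i.e. 4 rows and 9 columns of dots.
Horizontal edges: (rows + 1) * cols = 4 * 8 = 32
Vertical edges: rows * (cols + 1) = 3 * 9 = 27
Total edges: 32 + 27 = 59
Edges drawn: 42
Remaining: 59 - 42 = 17

17


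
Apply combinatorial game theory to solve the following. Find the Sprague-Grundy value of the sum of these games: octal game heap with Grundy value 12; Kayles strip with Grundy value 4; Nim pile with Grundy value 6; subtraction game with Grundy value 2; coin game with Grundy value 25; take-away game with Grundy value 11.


By the Sprague-Grundy theorem, the Grundy value of a sum of games is the XOR of individual Grundy values.
octal game heap: Grundy value = 12. Running XOR: 0 XOR 12 = 12
Kayles strip: Grundy value = 4. Running XOR: 12 XOR 4 = 8
Nim pile: Grundy value = 6. Running XOR: 8 XOR 6 = 14
subtraction game: Grundy value = 2. Running XOR: 14 XOR 2 = 12
coin game: Grundy value = 25. Running XOR: 12 XOR 25 = 21
take-away game: Grundy value = 11. Running XOR: 21 XOR 11 = 30
The combined Grundy value is 30.

30


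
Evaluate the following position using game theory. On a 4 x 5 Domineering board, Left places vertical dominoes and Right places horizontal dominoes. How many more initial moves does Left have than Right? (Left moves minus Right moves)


Board is 4 x 5 (rows x cols).
Left (vertical) placements: (rows-1) * cols = 3 * 5 = 15
Right (horizontal) placements: rows * (cols-1) = 4 * 4 = 16
Advantage = Left - Right = 15 - 16 = -1

-1


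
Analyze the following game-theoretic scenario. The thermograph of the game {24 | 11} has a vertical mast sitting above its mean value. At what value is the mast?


Game = {24 | 11}, a switch {a | b} with numbers a > b.
Its thermograph has left wall a - t and right wall b + t, which meet at t = (a - b)/2, where both equal (a + b)/2. So the mast (mean value) is at (a + b)/2.
Mean = (24 + (11))/2 = 35/2 = 35/2

35/2


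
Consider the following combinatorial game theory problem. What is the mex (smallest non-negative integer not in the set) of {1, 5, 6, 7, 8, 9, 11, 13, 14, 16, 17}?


Set = {1, 5, 6, 7, 8, 9, 11, 13, 14, 16, 17}
0 is NOT in the set. This is the mex.
mex = 0

0


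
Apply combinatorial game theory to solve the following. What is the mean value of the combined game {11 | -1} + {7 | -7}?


G1 = {11 | -1}, G2 = {7 | -7}
Each is a switch {a | b} with numbers a > b; its mean value is (a + b)/2, and mean value is additive over game sums: m(G1 + G2) = m(G1) + m(G2).
Mean of G1 = (11 + (-1))/2 = 10/2 = 5
Mean of G2 = (7 + (-7))/2 = 0/2 = 0
Mean of G1 + G2 = 5 + 0 = 5

5


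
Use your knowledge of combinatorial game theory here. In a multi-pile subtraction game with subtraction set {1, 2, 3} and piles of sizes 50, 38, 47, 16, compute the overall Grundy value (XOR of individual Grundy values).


Subtraction set: {1, 2, 3}
For this subtraction set, G(n) = n mod 4 (period = max + 1 = 4).
Pile 1 (size 50): G(50) = 50 mod 4 = 2
Pile 2 (size 38): G(38) = 38 mod 4 = 2
Pile 3 (size 47): G(47) = 47 mod 4 = 3
Pile 4 (size 16): G(16) = 16 mod 4 = 0
Total Grundy value = XOR of all: 2 XOR 2 XOR 3 XOR 0 = 3

3


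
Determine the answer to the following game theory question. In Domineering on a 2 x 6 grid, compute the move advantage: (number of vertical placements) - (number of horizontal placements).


Board is 2 x 6 (rows x cols).
Left (vertical) placements: (rows-1) * cols = 1 * 6 = 6
Right (horizontal) placements: rows * (cols-1) = 2 * 5 = 10
Advantage = Left - Right = 6 - 10 = -4

-4


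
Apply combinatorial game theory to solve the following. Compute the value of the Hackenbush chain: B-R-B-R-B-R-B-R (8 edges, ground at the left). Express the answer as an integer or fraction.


Edges (from ground): B-R-B-R-B-R-B-R
By Berlekamp's sign-expansion rule, a Blue-Red Hackenbush stalk has the value of the surreal number whose sign sequence is the edge sequence with B -> + and R -> -.
Sign sequence: +-+-+-+-
Trace the sign expansion in the surreal number tree, starting from 0:
Edge 1: B (sign +) -> bounds (0, +inf), value = 1
Edge 2: R (sign -) -> bounds (0, 1), value = 1/2
Edge 3: B (sign +) -> bounds (1/2, 1), value = 3/4
Edge 4: R (sign -) -> bounds (1/2, 3/4), value = 5/8
Edge 5: B (sign +) -> bounds (5/8, 3/4), value = 11/16
Edge 6: R (sign -) -> bounds (5/8, 11/16), value = 21/32
Edge 7: B (sign +) -> bounds (21/32, 11/16), value = 43/64
Edge 8: R (sign -) -> bounds (21/32, 43/64), value = 85/128
Game value = 85/128

85/128


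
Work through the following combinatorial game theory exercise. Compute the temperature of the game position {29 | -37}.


The game is {29 | -37}, a switch {a | b} with numbers a > b.
Cooling {a | b} by t gives {a - t | b + t}, which stops being hot when a - t = b + t, i.e. at t = (a - b)/2. So the temperature of a switch is (a - b)/2.
Temperature = (Left option - Right option) / 2
= (29 - (-37)) / 2
= 66 / 2
= 33

33


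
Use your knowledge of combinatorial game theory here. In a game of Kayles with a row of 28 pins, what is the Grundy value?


Kayles: a move removes 1 or 2 adjacent pins from a contiguous row.
Removing pins from a row of k leaves two independent rows (a, b) with a + b = k - 1 (one pin) or a + b = k - 2 (two pins); an end removal gives a = 0.
By Sprague-Grundy, G(k) = mex{ G(a) XOR G(b) } over all these splits. G(0) = 0.
G(1): splits (0,0):0^0=0 -> mex({0}) = 1
G(2): splits (0,1):0^1=1 (0,0):0^0=0 -> mex({0, 1}) = 2
G(3): splits (0,2):0^2=2 (1,1):1^1=0 (0,1):0^1=1 -> mex({0, 1, 2}) = 3
G(4): splits (0,3):0^3=3 (1,2):1^2=3 (0,2):0^2=2 (1,1):1^1=0 -> mex({0, 2, 3}) = 1
G(5): splits (0,4):0^1=1 (1,3):1^3=2 (2,2):2^2=0 (0,3):0^3=3 (1,2):1^2=3 -> mex({0, 1, 2, 3}) = 4
G(6) = mex({0, 1, 2, 4}) = 3
G(7) = mex({0, 1, 3, 4, 5}) = 2
G(8) = mex({0, 2, 3, 5, 6}) = 1
G(9) = mex({0, 1, 2, 3, 6, 7}) = 4
G(10) = mex({0, 1, 3, 4, 5, 7}) = 2
G(11) = mex({0, 1, 2, 3, 4, 5}) = 6
G(12) = mex({0, 1, 2, 3, 5, 6, 7}) = 4
G(13) = mex({0, 2, 3, 4, 6, 7}) = 1
G(14) = mex({0, 1, 4, 5, 6, 7}) = 2
G(15) = mex({0, 1, 2, 3, 4, 5, 6}) = 7
G(16) = mex({0, 2, 3, 5, 6, 7}) = 1
G(17) = mex({0, 1, 2, 3, 5, 6, 7}) = 4
G(18) = mex({0, 1, 2, 4, 5, 6}) = 3
G(19) = mex({0, 1, 3, 4, 5, 7}) = 2
G(20) = mex({0, 2, 3, 4, 5, 6, 7}) = 1
G(21) = mex({0, 1, 2, 3, 5, 6, 7}) = 4
G(22) = mex({0, 1, 2, 3, 4, 5, 7}) = 6
G(23) = mex({0, 1, 2, 3, 4, 5, 6}) = 7
G(24) = mex({0, 1, 2, 3, 5, 6, 7}) = 4
G(25) = mex({0, 2, 3, 4, 6, 7}) = 1
G(26) = mex({0, 1, 3, 4, 5, 6, 7}) = 2
G(27) = mex({0, 1, 2, 3, 4, 5, 6, 7}) = 8
G(28) = mex({0, 1, 2, 3, 4, 6, 7, 8}) = 5
Therefore G(28) = 5.

5


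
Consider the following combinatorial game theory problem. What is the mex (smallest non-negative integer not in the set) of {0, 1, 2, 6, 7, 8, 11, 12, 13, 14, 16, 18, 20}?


Set = {0, 1, 2, 6, 7, 8, 11, 12, 13, 14, 16, 18, 20}
0 is in the set.
1 is in the set.
2 is in the set.
3 is NOT in the set. This is the mex.
mex = 3

3


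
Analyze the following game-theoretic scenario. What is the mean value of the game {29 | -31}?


Game = {29 | -31}, a switch {a | b} with numbers a > b.
Its thermograph has left wall a - t and right wall b + t, which meet at t = (a - b)/2, where both equal (a + b)/2. So the mast (mean value) is at (a + b)/2.
Mean = (29 + (-31))/2 = -2/2 = -1

-1


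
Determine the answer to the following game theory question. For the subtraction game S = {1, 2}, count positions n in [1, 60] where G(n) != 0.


Subtraction set S = {1, 2}, so G(n) = n mod 3.
G(n) = 0 when n is a multiple of 3.
Multiples of 3 in [1, 60]: 20
N-positions (nonzero Grundy) = 60 - 20 = 40

40


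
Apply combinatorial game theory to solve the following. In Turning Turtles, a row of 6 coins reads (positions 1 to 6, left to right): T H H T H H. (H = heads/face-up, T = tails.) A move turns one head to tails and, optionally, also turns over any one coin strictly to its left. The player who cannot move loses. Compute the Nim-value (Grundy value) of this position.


Coins: T H H T H H
Key fact: a single head at position k behaves exactly like a Nim heap of size k (turning it to T and optionally flipping a coin at j < k corresponds to moving the heap from k to j, or to 0), and heads combine as a disjunctive sum (two heads at the same place would cancel, matching j XOR j = 0). So the Nim-value is the XOR of the 1-indexed positions of the heads.
Face-up positions (1-indexed): [2, 3, 5, 6]
XOR 0 with 2: 0 XOR 2 = 2
XOR 2 with 3: 2 XOR 3 = 1
XOR 1 with 5: 1 XOR 5 = 4
XOR 4 with 6: 4 XOR 6 = 2
Nim-value = 2

2


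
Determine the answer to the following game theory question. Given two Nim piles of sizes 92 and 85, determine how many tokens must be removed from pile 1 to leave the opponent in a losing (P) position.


Piles: 92 and 85
Current XOR: 92 XOR 85 = 9 (non-zero, so this is an N-position).
To make the XOR zero, we need to find a move that balances the piles.
For pile 1 (size 92): target = 92 XOR 9 = 85
We reduce pile 1 from 92 to 85.
Tokens removed: 92 - 85 = 7
Verification: 85 XOR 85 = 0

7


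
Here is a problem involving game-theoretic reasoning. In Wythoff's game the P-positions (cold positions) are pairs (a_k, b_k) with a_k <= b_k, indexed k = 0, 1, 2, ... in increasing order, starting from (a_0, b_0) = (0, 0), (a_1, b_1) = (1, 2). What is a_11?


By Wythoff's theorem, a_k = floor(k * phi) and b_k = floor(k * phi^2) = a_k + k, where phi = (1 + sqrt(5))/2 is the golden ratio.
phi = (1 + sqrt(5))/2 = 1.618034
k = 11
k * phi = 11 * 1.618034 = 17.798374
a_11 = floor(k * phi) = 17

17


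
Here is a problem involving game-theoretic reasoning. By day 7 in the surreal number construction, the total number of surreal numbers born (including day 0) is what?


Day 0: {|} = 0 is born. Count = 1.
Day n: the number of surreal numbers born by day n is 2^(n+1) - 1.
By day 0: 2^1 - 1 = 1
By day 1: 2^2 - 1 = 3
By day 2: 2^3 - 1 = 7
By day 3: 2^4 - 1 = 15
By day 4: 2^5 - 1 = 31
By day 5: 2^6 - 1 = 63
By day 6: 2^7 - 1 = 127
By day 7: 2^8 - 1 = 255
By day 7: 255 surreal numbers.

255


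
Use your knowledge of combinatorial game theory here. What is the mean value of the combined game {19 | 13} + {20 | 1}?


G1 = {19 | 13}, G2 = {20 | 1}
Each is a switch {a | b} with numbers a > b; its mean value is (a + b)/2, and mean value is additive over game sums: m(G1 + G2) = m(G1) + m(G2).
Mean of G1 = (19 + (13))/2 = 32/2 = 16
Mean of G2 = (20 + (1))/2 = 21/2 = 21/2
Mean of G1 + G2 = 16 + 21/2 = 53/2

53/2


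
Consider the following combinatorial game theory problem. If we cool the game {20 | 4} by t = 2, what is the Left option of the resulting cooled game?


Original game: {20 | 4} (a switch {a | b} with a > b).
Cooling by t (for t below the temperature (a - b)/2 = 8) taxes each move by t: {a | b} cooled by t is {a - t | b + t}.
Cooling amount: t = 2
Cooled Left option: 20 - 2 = 18
Cooled Right option: 4 + 2 = 6
Cooled game: {18 | 6}
Left option = 18

18


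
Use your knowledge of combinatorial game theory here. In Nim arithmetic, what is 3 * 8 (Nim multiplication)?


Nim multiplication is bilinear over XOR: (u XOR v) * w = (u*w) XOR (v*w).
So we split each operand into its bit components and XOR the pairwise Nim products.
3 = 1 + 2 (as XOR of powers of 2).
8 = 8 (as XOR of powers of 2).
Using the standard Nim-product table on single bits:
  2*2 = 3,   2*4 = 8,   2*8 = 12,
  4*4 = 6,   4*8 = 11,  8*8 = 13,
and  1*x = x (identity), k*l = l*k (commutative).
Pairwise Nim products:
  1 * 8 = 8
  2 * 8 = 12
XOR them: 8 XOR 12 = 4.
Result: 3 * 8 = 4 (in Nim).

4


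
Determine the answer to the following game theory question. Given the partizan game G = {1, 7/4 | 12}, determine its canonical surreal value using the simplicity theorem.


Left options: {1, 7/4}, max = 7/4
Right options: {12}, min = 12
All options are numbers and max(Left) < min(Right), so by the simplicity theorem the value is the simplest (earliest-born) number strictly between 7/4 and 12.
Integers 2 through 11 all lie strictly between 7/4 and 12.
Among integers, the simplest (lowest birthday = smallest |n|; 0 is born on day 0, +-n on day n) is 2.
No non-integer in the interval can be simpler: if x is a non-integer in the interval, then floor(x) or ceil(x) also lies in the interval (the interval contains an integer), and both are proper prefixes of x's sign expansion, i.e. born earlier. So the game value is 2.
Game value = 2

2


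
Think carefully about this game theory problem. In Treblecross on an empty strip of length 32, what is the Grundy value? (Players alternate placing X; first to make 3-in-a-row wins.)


Treblecross: place X on empty cells; 3-in-a-row wins.
Playing within two cells of an existing X lets the opponent win at once, so sensible play treats the cells i-2..i+2 around each X as dead. The player left with no safe cell loses, so this is a normal-play take-away game on strips of safe cells.
Placing X at cell i (0-indexed) of a strip of k safe cells leaves independent strips of sizes max(0, i-2) and max(0, k-i-3). Hence G(k) = mex{ G(max(0,i-2)) XOR G(max(0,k-i-3)) : 0 <= i < k }, with G(0) = 0.
G(1): splits (0,0):0^0=0 -> mex({0}) = 1
G(2): splits (0,0):0^0=0 -> mex({0}) = 1
G(3): splits (0,0):0^0=0 -> mex({0}) = 1
G(4): splits (0,1):0^1=1 (0,0):0^0=0 -> mex({0, 1}) = 2
G(5): splits (0,2):0^1=1 (0,1):0^1=1 (0,0):0^0=0 -> mex({0, 1}) = 2
G(6) = mex({1}) = 0
G(7) = mex({0, 1, 2}) = 3
G(8) = mex({0, 1, 2}) = 3
G(9) = mex({0, 2}) = 1
G(10) = mex({0, 2, 3}) = 1
G(11) = mex({0, 3}) = 1
G(12) = mex({1, 3}) = 0
G(13) = mex({0, 1, 2, 3}) = 4
G(14) = mex({0, 1, 2}) = 3
G(15) = mex({0, 1, 2}) = 3
G(16) = mex({0, 1, 2, 4}) = 3
G(17) = mex({0, 1, 3, 4}) = 2
G(18) = mex({0, 1, 3, 4}) = 2
G(19) = mex({0, 1, 3, 5}) = 2
G(20) = mex({0, 1, 2, 3, 5}) = 4
G(21) = mex({0, 1, 2, 3, 5}) = 4
G(22) = mex({1, 2, 6}) = 0
G(23) = mex({0, 1, 2, 3, 4, 6}) = 5
G(24) = mex({0, 1, 2, 3, 4}) = 5
G(25) = mex({0, 1, 3, 4, 7}) = 2
G(26) = mex({0, 1, 3, 4, 5, 7}) = 2
G(27) = mex({0, 1, 3, 5}) = 2
G(28) = mex({0, 1, 2, 5}) = 3
G(29) = mex({0, 1, 2, 4, 5, 6}) = 3
G(30) = mex({1, 2, 4, 6}) = 0
G(31) = mex({0, 1, 2, 3, 4, 6}) = 5
G(32) = mex({1, 2, 3, 4, 7}) = 0
Therefore G(32) = 0.

0


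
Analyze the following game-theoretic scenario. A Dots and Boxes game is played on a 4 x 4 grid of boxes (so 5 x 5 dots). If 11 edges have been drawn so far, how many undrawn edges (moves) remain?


Grid: 4 x 4 boxes, i.e. 5 rows and 5 columns of dots.
Horizontal edges: (rows + 1) * cols = 5 * 4 = 20
Vertical edges: rows * (cols + 1) = 4 * 5 = 20
Total edges: 20 + 20 = 40
Edges drawn: 11
Remaining: 40 - 11 = 29

29


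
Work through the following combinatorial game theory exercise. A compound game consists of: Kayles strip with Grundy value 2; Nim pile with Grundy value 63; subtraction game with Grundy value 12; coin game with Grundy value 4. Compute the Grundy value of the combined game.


By the Sprague-Grundy theorem, the Grundy value of a sum of games is the XOR of individual Grundy values.
Kayles strip: Grundy value = 2. Running XOR: 0 XOR 2 = 2
Nim pile: Grundy value = 63. Running XOR: 2 XOR 63 = 61
subtraction game: Grundy value = 12. Running XOR: 61 XOR 12 = 49
coin game: Grundy value = 4. Running XOR: 49 XOR 4 = 53
The combined Grundy value is 53.

53


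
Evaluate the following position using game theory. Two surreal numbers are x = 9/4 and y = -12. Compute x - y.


x = 9/4, y = -12
Converting to common denominator: 4
x = 9/4, y = -48/4
x - y = 9/4 - -12 = 57/4

57/4


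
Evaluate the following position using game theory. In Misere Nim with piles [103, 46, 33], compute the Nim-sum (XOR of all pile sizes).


We need the XOR (exclusive or) of all pile sizes.
After XOR-ing pile 1 (size 103): 0 XOR 103 = 103
After XOR-ing pile 2 (size 46): 103 XOR 46 = 73
After XOR-ing pile 3 (size 33): 73 XOR 33 = 104
The Nim-value of this position is 104.

104


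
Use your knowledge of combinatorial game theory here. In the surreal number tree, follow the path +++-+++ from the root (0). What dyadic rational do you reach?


Sign expansion: +++-+++
Rule: track bounds (lo, hi), initially (-inf, +inf). On '+', the current value becomes lo and we move to the simplest number in (value, hi): value + 1 if hi = +inf, otherwise the midpoint (value + hi)/2. On '-', the current value becomes hi and we move to value - 1 if lo = -inf, otherwise the midpoint (lo + value)/2.
Start at 0.
Step 1: sign = +, move right. Bounds: (0, +inf). Value = 1
Step 2: sign = +, move right. Bounds: (1, +inf). Value = 2
Step 3: sign = +, move right. Bounds: (2, +inf). Value = 3
Step 4: sign = -, move left. Bounds: (2, 3). Value = 5/2
Step 5: sign = +, move right. Bounds: (5/2, 3). Value = 11/4
Step 6: sign = +, move right. Bounds: (11/4, 3). Value = 23/8
Step 7: sign = +, move right. Bounds: (23/8, 3). Value = 47/16
The surreal number with sign expansion +++-+++ is 47/16.

47/16


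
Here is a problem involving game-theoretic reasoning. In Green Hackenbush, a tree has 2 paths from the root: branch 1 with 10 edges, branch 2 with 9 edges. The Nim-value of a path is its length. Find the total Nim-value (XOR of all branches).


The tree has 2 branches from the ground vertex.
In Green Hackenbush, the Nim-value of a simple path of length k is k.
Branch 1: length 10, Nim-value = 10
Branch 2: length 9, Nim-value = 9
Total Nim-value = XOR of all branch values:
0 XOR 10 = 10
10 XOR 9 = 3
Nim-value of the tree = 3

3


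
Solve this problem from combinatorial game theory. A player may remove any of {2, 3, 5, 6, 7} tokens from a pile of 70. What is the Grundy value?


The subtraction set is S = {2, 3, 5, 6, 7}.
G(k) = mex{ G(k - s) : s in S, s <= k }. We compute iteratively: G(0) = 0.
G(1) = mex({}) = 0
G(2) = mex({0}) = 1
G(3) = mex({0}) = 1
G(4) = mex({0, 1}) = 2
G(5) = mex({0, 1}) = 2
G(6) = mex({0, 1, 2}) = 3
G(7) = mex({0, 1, 2}) = 3
G(8) = mex({0, 1, 2, 3}) = 4
G(9) = mex({1, 2, 3}) = 0
G(10) = mex({1, 2, 3, 4}) = 0
G(11) = mex({0, 2, 3, 4}) = 1
G(12) = mex({0, 2, 3}) = 1
G(13) = mex({0, 1, 3, 4}) = 2
G(14) = mex({0, 1, 3, 4}) = 2
G(15) = mex({0, 1, 2, 4}) = 3
Observe that G(9)..G(15) = 0, 0, 1, 1, 2, 2, 3 repeats G(0)..G(6) = 0, 0, 1, 1, 2, 2, 3.
For k >= max(S) = 7, G(k) is determined by the previous 7 values G(k-7)..G(k-1); a window of 7 consecutive values has recurred shifted by 9, so by induction G(k + 9) = G(k) for all k >= 0: the sequence is periodic from the start with period 9.
One period: G(0..8) = 0, 0, 1, 1, 2, 2, 3, 3, 4.
70 mod 9 = 7, so G(70) = G(7) = 3.

3


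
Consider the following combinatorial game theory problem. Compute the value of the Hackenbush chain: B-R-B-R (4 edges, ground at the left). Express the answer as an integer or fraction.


Edges (from ground): B-R-B-R
By Berlekamp's sign-expansion rule, a Blue-Red Hackenbush stalk has the value of the surreal number whose sign sequence is the edge sequence with B -> + and R -> -.
Sign sequence: +-+-
Trace the sign expansion in the surreal number tree, starting from 0:
Edge 1: B (sign +) -> bounds (0, +inf), value = 1
Edge 2: R (sign -) -> bounds (0, 1), value = 1/2
Edge 3: B (sign +) -> bounds (1/2, 1), value = 3/4
Edge 4: R (sign -) -> bounds (1/2, 3/4), value = 5/8
Game value = 5/8

5/8


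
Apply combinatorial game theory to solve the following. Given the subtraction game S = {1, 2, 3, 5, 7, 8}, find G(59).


The subtraction set is S = {1, 2, 3, 5, 7, 8}.
G(k) = mex{ G(k - s) : s in S, s <= k }. We compute iteratively: G(0) = 0.
G(1) = mex({0}) = 1
G(2) = mex({0, 1}) = 2
G(3) = mex({0, 1, 2}) = 3
G(4) = mex({1, 2, 3}) = 0
G(5) = mex({0, 2, 3}) = 1
G(6) = mex({0, 1, 3}) = 2
G(7) = mex({0, 1, 2}) = 3
G(8) = mex({0, 1, 2, 3}) = 4
G(9) = mex({0, 1, 2, 3, 4}) = 5
G(10) = mex({1, 2, 3, 4, 5}) = 0
G(11) = mex({0, 2, 3, 4, 5}) = 1
G(12) = mex({0, 1, 3, 5}) = 2
G(13) = mex({0, 1, 2, 4}) = 3
G(14) = mex({1, 2, 3, 5}) = 0
G(15) = mex({0, 2, 3, 4}) = 1
G(16) = mex({0, 1, 3, 4, 5}) = 2
G(17) = mex({0, 1, 2, 5}) = 3
Observe that G(10)..G(17) = 0, 1, 2, 3, 0, 1, 2, 3 repeats G(0)..G(7) = 0, 1, 2, 3, 0, 1, 2, 3.
For k >= max(S) = 8, G(k) is determined by the previous 8 values G(k-8)..G(k-1); a window of 8 consecutive values has recurred shifted by 10, so by induction G(k + 10) = G(k) for all k >= 0: the sequence is periodic from the start with period 10.
One period: G(0..9) = 0, 1, 2, 3, 0, 1, 2, 3, 4, 5.
59 mod 10 = 9, so G(59) = G(9) = 5.

5


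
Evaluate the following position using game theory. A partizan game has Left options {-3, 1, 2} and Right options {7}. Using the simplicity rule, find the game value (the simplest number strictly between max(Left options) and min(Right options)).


Left options: {-3, 1, 2}, max = 2
Right options: {7}, min = 7
All options are numbers and max(Left) < min(Right), so by the simplicity theorem the value is the simplest (earliest-born) number strictly between 2 and 7.
Integers 3 through 6 all lie strictly between 2 and 7.
Among integers, the simplest (lowest birthday = smallest |n|; 0 is born on day 0, +-n on day n) is 3.
No non-integer in the interval can be simpler: if x is a non-integer in the interval, then floor(x) or ceil(x) also lies in the interval (the interval contains an integer), and both are proper prefixes of x's sign expansion, i.e. born earlier. So the game value is 3.
Game value = 3

3


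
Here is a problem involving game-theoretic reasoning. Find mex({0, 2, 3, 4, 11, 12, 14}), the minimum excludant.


Set = {0, 2, 3, 4, 11, 12, 14}
0 is in the set.
1 is NOT in the set. This is the mex.
mex = 1

1


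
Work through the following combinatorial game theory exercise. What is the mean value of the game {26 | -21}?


Game = {26 | -21}, a switch {a | b} with numbers a > b.
Its thermograph has left wall a - t and right wall b + t, which meet at t = (a - b)/2, where both equal (a + b)/2. So the mast (mean value) is at (a + b)/2.
Mean = (26 + (-21))/2 = 5/2 = 5/2

5/2


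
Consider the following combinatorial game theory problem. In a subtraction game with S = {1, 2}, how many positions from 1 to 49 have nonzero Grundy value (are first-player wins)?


Subtraction set S = {1, 2}, so G(n) = n mod 3.
G(n) = 0 when n is a multiple of 3.
Multiples of 3 in [1, 49]: 16
N-positions (nonzero Grundy) = 49 - 16 = 33

33


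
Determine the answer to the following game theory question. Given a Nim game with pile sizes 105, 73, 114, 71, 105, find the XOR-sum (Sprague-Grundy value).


We need the XOR (exclusive or) of all pile sizes.
After XOR-ing pile 1 (size 105): 0 XOR 105 = 105
After XOR-ing pile 2 (size 73): 105 XOR 73 = 32
After XOR-ing pile 3 (size 114): 32 XOR 114 = 82
After XOR-ing pile 4 (size 71): 82 XOR 71 = 21
After XOR-ing pile 5 (size 105): 21 XOR 105 = 124
The Nim-value of this position is 124.

124


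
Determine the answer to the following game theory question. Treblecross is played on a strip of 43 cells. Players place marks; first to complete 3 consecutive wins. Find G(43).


Treblecross: place X on empty cells; 3-in-a-row wins.
Playing within two cells of an existing X lets the opponent win at once, so sensible play treats the cells i-2..i+2 around each X as dead. The player left with no safe cell loses, so this is a normal-play take-away game on strips of safe cells.
Placing X at cell i (0-indexed) of a strip of k safe cells leaves independent strips of sizes max(0, i-2) and max(0, k-i-3). Hence G(k) = mex{ G(max(0,i-2)) XOR G(max(0,k-i-3)) : 0 <= i < k }, with G(0) = 0.
G(1): splits (0,0):0^0=0 -> mex({0}) = 1
G(2): splits (0,0):0^0=0 -> mex({0}) = 1
G(3): splits (0,0):0^0=0 -> mex({0}) = 1
G(4): splits (0,1):0^1=1 (0,0):0^0=0 -> mex({0, 1}) = 2
G(5): splits (0,2):0^1=1 (0,1):0^1=1 (0,0):0^0=0 -> mex({0, 1}) = 2
G(6) = mex({1}) = 0
G(7) = mex({0, 1, 2}) = 3
G(8) = mex({0, 1, 2}) = 3
G(9) = mex({0, 2}) = 1
G(10) = mex({0, 2, 3}) = 1
G(11) = mex({0, 3}) = 1
G(12) = mex({1, 3}) = 0
G(13) = mex({0, 1, 2, 3}) = 4
G(14) = mex({0, 1, 2}) = 3
G(15) = mex({0, 1, 2}) = 3
G(16) = mex({0, 1, 2, 4}) = 3
G(17) = mex({0, 1, 3, 4}) = 2
G(18) = mex({0, 1, 3, 4}) = 2
G(19) = mex({0, 1, 3, 5}) = 2
G(20) = mex({0, 1, 2, 3, 5}) = 4
G(21) = mex({0, 1, 2, 3, 5}) = 4
G(22) = mex({1, 2, 6}) = 0
G(23) = mex({0, 1, 2, 3, 4, 6}) = 5
G(24) = mex({0, 1, 2, 3, 4}) = 5
G(25) = mex({0, 1, 3, 4, 7}) = 2
G(26) = mex({0, 1, 3, 4, 5, 7}) = 2
G(27) = mex({0, 1, 3, 5}) = 2
G(28) = mex({0, 1, 2, 5}) = 3
G(29) = mex({0, 1, 2, 4, 5, 6}) = 3
G(30) = mex({1, 2, 4, 6}) = 0
G(31) = mex({0, 1, 2, 3, 4, 6}) = 5
G(32) = mex({1, 2, 3, 4, 7}) = 0
G(33) = mex({0, 3, 7}) = 1
G(34) = mex({0, 2, 3, 5, 7}) = 1
G(35) = mex({0, 2, 3, 5, 6}) = 1
G(36) = mex({0, 1, 2, 5, 6}) = 3
G(37) = mex({0, 1, 2, 4, 5, 6}) = 3
G(38) = mex({0, 1, 2, 4}) = 3
G(39) = mex({0, 1, 2, 3, 4, 7}) = 5
G(40) = mex({0, 1, 2, 3, 4, 5, 7}) = 6
G(41) = mex({0, 1, 2, 3, 5, 7}) = 4
G(42) = mex({0, 1, 2, 3, 5, 6, 7}) = 4
G(43) = mex({0, 2, 3, 5, 6}) = 1
Therefore G(43) = 1.

1


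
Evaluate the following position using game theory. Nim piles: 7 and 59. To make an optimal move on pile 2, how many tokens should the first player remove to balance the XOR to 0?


Piles: 7 and 59
Current XOR: 7 XOR 59 = 60 (non-zero, so this is an N-position).
To make the XOR zero, we need to find a move that balances the piles.
For pile 2 (size 59): target = 59 XOR 60 = 7
We reduce pile 2 from 59 to 7.
Tokens removed: 59 - 7 = 52
Verification: 7 XOR 7 = 0

52


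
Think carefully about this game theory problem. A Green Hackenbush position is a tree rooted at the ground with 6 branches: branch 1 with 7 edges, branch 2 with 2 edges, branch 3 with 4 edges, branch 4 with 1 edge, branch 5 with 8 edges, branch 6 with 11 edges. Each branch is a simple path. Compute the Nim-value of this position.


The tree has 6 branches from the ground vertex.
In Green Hackenbush, the Nim-value of a simple path of length k is k.
Branch 1: length 7, Nim-value = 7
Branch 2: length 2, Nim-value = 2
Branch 3: length 4, Nim-value = 4
Branch 4: length 1, Nim-value = 1
Branch 5: length 8, Nim-value = 8
Branch 6: length 11, Nim-value = 11
Total Nim-value = XOR of all branch values:
0 XOR 7 = 7
7 XOR 2 = 5
5 XOR 4 = 1
1 XOR 1 = 0
0 XOR 8 = 8
8 XOR 11 = 3
Nim-value of the tree = 3

3


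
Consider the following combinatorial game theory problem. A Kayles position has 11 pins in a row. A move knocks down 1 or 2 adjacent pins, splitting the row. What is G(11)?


Kayles: a move removes 1 or 2 adjacent pins from a contiguous row.
Removing pins from a row of k leaves two independent rows (a, b) with a + b = k - 1 (one pin) or a + b = k - 2 (two pins); an end removal gives a = 0.
By Sprague-Grundy, G(k) = mex{ G(a) XOR G(b) } over all these splits. G(0) = 0.
G(1): splits (0,0):0^0=0 -> mex({0}) = 1
G(2): splits (0,1):0^1=1 (0,0):0^0=0 -> mex({0, 1}) = 2
G(3): splits (0,2):0^2=2 (1,1):1^1=0 (0,1):0^1=1 -> mex({0, 1, 2}) = 3
G(4): splits (0,3):0^3=3 (1,2):1^2=3 (0,2):0^2=2 (1,1):1^1=0 -> mex({0, 2, 3}) = 1
G(5): splits (0,4):0^1=1 (1,3):1^3=2 (2,2):2^2=0 (0,3):0^3=3 (1,2):1^2=3 -> mex({0, 1, 2, 3}) = 4
G(6) = mex({0, 1, 2, 4}) = 3
G(7) = mex({0, 1, 3, 4, 5}) = 2
G(8) = mex({0, 2, 3, 5, 6}) = 1
G(9) = mex({0, 1, 2, 3, 6, 7}) = 4
G(10) = mex({0, 1, 3, 4, 5, 7}) = 2
G(11) = mex({0, 1, 2, 3, 4, 5}) = 6
Therefore G(11) = 6.

6


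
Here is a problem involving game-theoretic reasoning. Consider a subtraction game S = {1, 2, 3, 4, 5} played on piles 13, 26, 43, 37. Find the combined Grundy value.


Subtraction set: {1, 2, 3, 4, 5}
For this subtraction set, G(n) = n mod 6 (period = max + 1 = 6).
Pile 1 (size 13): G(13) = 13 mod 6 = 1
Pile 2 (size 26): G(26) = 26 mod 6 = 2
Pile 3 (size 43): G(43) = 43 mod 6 = 1
Pile 4 (size 37): G(37) = 37 mod 6 = 1
Total Grundy value = XOR of all: 1 XOR 2 XOR 1 XOR 1 = 3

3


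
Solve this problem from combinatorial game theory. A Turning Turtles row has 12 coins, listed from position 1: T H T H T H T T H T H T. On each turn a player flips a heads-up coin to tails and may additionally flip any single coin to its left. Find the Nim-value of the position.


Coins: T H T H T H T T H T H T
Key fact: a single head at position k behaves exactly like a Nim heap of size k (turning it to T and optionally flipping a coin at j < k corresponds to moving the heap from k to j, or to 0), and heads combine as a disjunctive sum (two heads at the same place would cancel, matching j XOR j = 0). So the Nim-value is the XOR of the 1-indexed positions of the heads.
Face-up positions (1-indexed): [2, 4, 6, 9, 11]
XOR 0 with 2: 0 XOR 2 = 2
XOR 2 with 4: 2 XOR 4 = 6
XOR 6 with 6: 6 XOR 6 = 0
XOR 0 with 9: 0 XOR 9 = 9
XOR 9 with 11: 9 XOR 11 = 2
Nim-value = 2

2


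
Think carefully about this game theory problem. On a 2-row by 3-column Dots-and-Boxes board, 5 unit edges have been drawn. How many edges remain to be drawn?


Grid: 2 x 3 boxes, i.e. 3 rows and 4 columns of dots.
Horizontal edges: (rows + 1) * cols = 3 * 3 = 9
Vertical edges: rows * (cols + 1) = 2 * 4 = 8
Total edges: 9 + 8 = 17
Edges drawn: 5
Remaining: 17 - 5 = 12

12


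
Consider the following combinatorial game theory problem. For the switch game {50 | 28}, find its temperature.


The game is {50 | 28}, a switch {a | b} with numbers a > b.
Cooling {a | b} by t gives {a - t | b + t}, which stops being hot when a - t = b + t, i.e. at t = (a - b)/2. So the temperature of a switch is (a - b)/2.
Temperature = (Left option - Right option) / 2
= (50 - (28)) / 2
= 22 / 2
= 11

11


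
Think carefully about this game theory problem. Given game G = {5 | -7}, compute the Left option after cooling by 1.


Original game: {5 | -7} (a switch {a | b} with a > b).
Cooling by t (for t below the temperature (a - b)/2 = 6) taxes each move by t: {a | b} cooled by t is {a - t | b + t}.
Cooling amount: t = 1
Cooled Left option: 5 - 1 = 4
Cooled Right option: -7 + 1 = -6
Cooled game: {4 | -6}
Left option = 4

4


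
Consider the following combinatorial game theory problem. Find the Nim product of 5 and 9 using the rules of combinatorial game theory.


Nim multiplication is bilinear over XOR: (u XOR v) * w = (u*w) XOR (v*w).
So we split each operand into its bit components and XOR the pairwise Nim products.
5 = 1 + 4 (as XOR of powers of 2).
9 = 1 + 8 (as XOR of powers of 2).
Using the standard Nim-product table on single bits:
  2*2 = 3,   2*4 = 8,   2*8 = 12,
  4*4 = 6,   4*8 = 11,  8*8 = 13,
and  1*x = x (identity), k*l = l*k (commutative).
Pairwise Nim products:
  1 * 1 = 1
  1 * 8 = 8
  4 * 1 = 4
  4 * 8 = 11
XOR them: 1 XOR 8 XOR 4 XOR 11 = 6.
Result: 5 * 9 = 6 (in Nim).

6


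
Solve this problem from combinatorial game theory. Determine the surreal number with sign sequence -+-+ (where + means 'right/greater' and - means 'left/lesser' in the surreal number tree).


Sign expansion: -+-+
Rule: track bounds (lo, hi), initially (-inf, +inf). On '+', the current value becomes lo and we move to the simplest number in (value, hi): value + 1 if hi = +inf, otherwise the midpoint (value + hi)/2. On '-', the current value becomes hi and we move to value - 1 if lo = -inf, otherwise the midpoint (lo + value)/2.
Start at 0.
Step 1: sign = -, move left. Bounds: (-inf, 0). Value = -1
Step 2: sign = +, move right. Bounds: (-1, 0). Value = -1/2
Step 3: sign = -, move left. Bounds: (-1, -1/2). Value = -3/4
Step 4: sign = +, move right. Bounds: (-3/4, -1/2). Value = -5/8
The surreal number with sign expansion -+-+ is -5/8.

-5/8


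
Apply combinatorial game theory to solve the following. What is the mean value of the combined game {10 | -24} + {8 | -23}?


G1 = {10 | -24}, G2 = {8 | -23}
Each is a switch {a | b} with numbers a > b; its mean value is (a + b)/2, and mean value is additive over game sums: m(G1 + G2) = m(G1) + m(G2).
Mean of G1 = (10 + (-24))/2 = -14/2 = -7
Mean of G2 = (8 + (-23))/2 = -15/2 = -15/2
Mean of G1 + G2 = -7 + -15/2 = -29/2

-29/2


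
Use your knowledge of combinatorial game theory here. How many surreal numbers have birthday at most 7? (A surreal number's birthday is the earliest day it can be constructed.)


Day 0: {|} = 0 is born. Count = 1.
Day n: the number of surreal numbers born by day n is 2^(n+1) - 1.
By day 0: 2^1 - 1 = 1
By day 1: 2^2 - 1 = 3
By day 2: 2^3 - 1 = 7
By day 3: 2^4 - 1 = 15
By day 4: 2^5 - 1 = 31
By day 5: 2^6 - 1 = 63
By day 6: 2^7 - 1 = 127
By day 7: 2^8 - 1 = 255
By day 7: 255 surreal numbers.

255


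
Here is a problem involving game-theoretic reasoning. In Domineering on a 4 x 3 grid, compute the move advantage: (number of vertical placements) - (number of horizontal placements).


Board is 4 x 3 (rows x cols).
Left (vertical) placements: (rows-1) * cols = 3 * 3 = 9
Right (horizontal) placements: rows * (cols-1) = 4 * 2 = 8
Advantage = Left - Right = 9 - 8 = 1

1


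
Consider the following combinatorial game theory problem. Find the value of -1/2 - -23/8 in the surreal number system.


x = -1/2, y = -23/8
Converting to common denominator: 8
x = -4/8, y = -23/8
x - y = -1/2 - -23/8 = 19/8

19/8


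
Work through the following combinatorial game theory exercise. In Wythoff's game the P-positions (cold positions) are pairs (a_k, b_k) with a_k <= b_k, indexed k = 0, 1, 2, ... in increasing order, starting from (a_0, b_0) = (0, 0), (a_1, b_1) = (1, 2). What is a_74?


By Wythoff's theorem, a_k = floor(k * phi) and b_k = floor(k * phi^2) = a_k + k, where phi = (1 + sqrt(5))/2 is the golden ratio.
phi = (1 + sqrt(5))/2 = 1.618034
k = 74
k * phi = 74 * 1.618034 = 119.734515
a_74 = floor(k * phi) = 119

119


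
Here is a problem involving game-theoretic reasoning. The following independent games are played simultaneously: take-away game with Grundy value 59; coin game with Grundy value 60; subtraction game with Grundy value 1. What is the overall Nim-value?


By the Sprague-Grundy theorem, the Grundy value of a sum of games is the XOR of individual Grundy values.
take-away game: Grundy value = 59. Running XOR: 0 XOR 59 = 59
coin game: Grundy value = 60. Running XOR: 59 XOR 60 = 7
subtraction game: Grundy value = 1. Running XOR: 7 XOR 1 = 6
The combined Grundy value is 6.

6
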